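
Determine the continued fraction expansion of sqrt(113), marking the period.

[10; (1, 1, 1, 2, 2, 1, 1, 1, 20)]

Write x_i = (sqrt(113) + m_i)/d_i with (m_0, d_0) = (0, 1). a_0 = floor(sqrt(113)) = 10, since 10^2 = 100 <= 113 < 121 = 11^2.
Iterate m_{i+1} = d_i*a_i - m_i, d_{i+1} = (113 - m_{i+1}^2)/d_i, a_{i+1} = floor((a_0 + m_{i+1})/d_{i+1}):
  m_1 = 1*10 - 0 = 10, d_1 = (113 - 10^2)/1 = 13/1 = 13, a_1 = floor((10 + 10)/13) = 1.
  m_2 = 13*1 - 10 = 3, d_2 = (113 - 3^2)/13 = 104/13 = 8, a_2 = floor((10 + 3)/8) = 1.
  m_3 = 8*1 - 3 = 5, d_3 = (113 - 5^2)/8 = 88/8 = 11, a_3 = floor((10 + 5)/11) = 1.
  m_4 = 11*1 - 5 = 6, d_4 = (113 - 6^2)/11 = 77/11 = 7, a_4 = floor((10 + 6)/7) = 2.
  m_5 = 7*2 - 6 = 8, d_5 = (113 - 8^2)/7 = 49/7 = 7, a_5 = floor((10 + 8)/7) = 2.
  m_6 = 7*2 - 8 = 6, d_6 = (113 - 6^2)/7 = 77/7 = 11, a_6 = floor((10 + 6)/11) = 1.
  m_7 = 11*1 - 6 = 5, d_7 = (113 - 5^2)/11 = 88/11 = 8, a_7 = floor((10 + 5)/8) = 1.
  m_8 = 8*1 - 5 = 3, d_8 = (113 - 3^2)/8 = 104/8 = 13, a_8 = floor((10 + 3)/13) = 1.
  m_9 = 13*1 - 3 = 10, d_9 = (113 - 10^2)/13 = 13/13 = 1, a_9 = floor((10 + 10)/1) = 20.
  m_10 = 1*20 - 10 = 10, d_10 = (113 - 10^2)/1 = 13/1 = 13: (m_10, d_10) = (m_1, d_1) = (10, 13), so from here the quotients repeat a_1, ..., a_9; the period length is 9.
Hence the expansion of sqrt(113) is a_0 = 10 followed by the repeating block 1, 1, 1, 2, 2, 1, 1, 1, 20 (period 9).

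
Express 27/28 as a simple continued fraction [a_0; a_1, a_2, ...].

Run the Euclidean algorithm on 27 and 28; the successive quotients are the partial quotients a_0, a_1, ... (each step inverts the fractional part left over by the previous one):
  27 = 0*28 + 27, so a_0 = 0.
  28 = 1*27 + 1, so a_1 = 1.
  27 = 27*1 + 0, so a_2 = 27.
The remainder reaches 0 after 3 divisions, so the expansion has 3 partial quotients, read off in order.

[0; 1, 27]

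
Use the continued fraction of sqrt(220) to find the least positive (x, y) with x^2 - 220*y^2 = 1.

First expand sqrt(220) as a continued fraction. With x_i = (sqrt(220) + m_i)/d_i and (m_0, d_0) = (0, 1): a_0 = floor(sqrt(220)) = 14, since 14^2 = 196 <= 220 < 225 = 15^2.
Iterate m_{i+1} = d_i*a_i - m_i, d_{i+1} = (220 - m_{i+1}^2)/d_i, a_{i+1} = floor((a_0 + m_{i+1})/d_{i+1}):
  m_1 = 1*14 - 0 = 14, d_1 = (220 - 14^2)/1 = 24/1 = 24, a_1 = floor((14 + 14)/24) = 1.
  m_2 = 24*1 - 14 = 10, d_2 = (220 - 10^2)/24 = 120/24 = 5, a_2 = floor((14 + 10)/5) = 4.
  m_3 = 5*4 - 10 = 10, d_3 = (220 - 10^2)/5 = 120/5 = 24, a_3 = floor((14 + 10)/24) = 1.
  m_4 = 24*1 - 10 = 14, d_4 = (220 - 14^2)/24 = 24/24 = 1, a_4 = floor((14 + 14)/1) = 28.
  m_5 = 1*28 - 14 = 14, d_5 = (220 - 14^2)/1 = 24/1 = 24: (m_5, d_5) = (m_1, d_1) = (14, 24), so from here the quotients repeat a_1, ..., a_4; the period length is 4.
So sqrt(220) = [14; (1, 4, 1, 28)] with period length k = 4.
k is even, so the fundamental solution of x^2 - 220y^2 = 1 is (p_{k-1}, q_{k-1}) = (p_3, q_3); compute convergents through index 3.
Convergents (p_i = a_i*p_{i-1} + p_{i-2}, q_i = a_i*q_{i-1} + q_{i-2} with p_{-2}=0, p_{-1}=1, q_{-2}=1, q_{-1}=0):
  i=0: a_0=14, p_0 = 14*1 + 0 = 14, q_0 = 14*0 + 1 = 1.
  i=1: a_1=1, p_1 = 1*14 + 1 = 15, q_1 = 1*1 + 0 = 1.
  i=2: a_2=4, p_2 = 4*15 + 14 = 74, q_2 = 4*1 + 1 = 5.
  i=3: a_3=1, p_3 = 1*74 + 15 = 89, q_3 = 1*5 + 1 = 6.
Check: 89^2 - 220*6^2 = 7921 - 7920 = 1, so (x, y) = (89, 6) solves the equation, and by the theorem it is the least positive solution.

(x, y) = (89, 6)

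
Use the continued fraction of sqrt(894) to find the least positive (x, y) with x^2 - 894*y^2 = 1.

(x, y) = (299, 10)

First expand sqrt(894) as a continued fraction. With x_i = (sqrt(894) + m_i)/d_i and (m_0, d_0) = (0, 1): a_0 = floor(sqrt(894)) = 29, since 29^2 = 841 <= 894 < 900 = 30^2.
Iterate m_{i+1} = d_i*a_i - m_i, d_{i+1} = (894 - m_{i+1}^2)/d_i, a_{i+1} = floor((a_0 + m_{i+1})/d_{i+1}):
  m_1 = 1*29 - 0 = 29, d_1 = (894 - 29^2)/1 = 53/1 = 53, a_1 = floor((29 + 29)/53) = 1.
  m_2 = 53*1 - 29 = 24, d_2 = (894 - 24^2)/53 = 318/53 = 6, a_2 = floor((29 + 24)/6) = 8.
  m_3 = 6*8 - 24 = 24, d_3 = (894 - 24^2)/6 = 318/6 = 53, a_3 = floor((29 + 24)/53) = 1.
  m_4 = 53*1 - 24 = 29, d_4 = (894 - 29^2)/53 = 53/53 = 1, a_4 = floor((29 + 29)/1) = 58.
  m_5 = 1*58 - 29 = 29, d_5 = (894 - 29^2)/1 = 53/1 = 53: (m_5, d_5) = (m_1, d_1) = (29, 53), so from here the quotients repeat a_1, ..., a_4; the period length is 4.
So sqrt(894) = [29; (1, 8, 1, 58)] with period length k = 4.
k is even, so the fundamental solution of x^2 - 894y^2 = 1 is (p_{k-1}, q_{k-1}) = (p_3, q_3); compute convergents through index 3.
Convergents (p_i = a_i*p_{i-1} + p_{i-2}, q_i = a_i*q_{i-1} + q_{i-2} with p_{-2}=0, p_{-1}=1, q_{-2}=1, q_{-1}=0):
  i=0: a_0=29, p_0 = 29*1 + 0 = 29, q_0 = 29*0 + 1 = 1.
  i=1: a_1=1, p_1 = 1*29 + 1 = 30, q_1 = 1*1 + 0 = 1.
  i=2: a_2=8, p_2 = 8*30 + 29 = 269, q_2 = 8*1 + 1 = 9.
  i=3: a_3=1, p_3 = 1*269 + 30 = 299, q_3 = 1*9 + 1 = 10.
Check: 299^2 - 894*10^2 = 89401 - 89400 = 1, so (x, y) = (299, 10) solves the equation, and by the theorem it is the least positive solution.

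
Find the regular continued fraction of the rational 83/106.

[0; 1, 3, 1, 1, 1, 1, 4]

Run the Euclidean algorithm on 83 and 106; the successive quotients are the partial quotients a_0, a_1, ... (each step inverts the fractional part left over by the previous one):
  83 = 0*106 + 83, so a_0 = 0.
  106 = 1*83 + 23, so a_1 = 1.
  83 = 3*23 + 14, so a_2 = 3.
  23 = 1*14 + 9, so a_3 = 1.
  14 = 1*9 + 5, so a_4 = 1.
  9 = 1*5 + 4, so a_5 = 1.
  5 = 1*4 + 1, so a_6 = 1.
  4 = 4*1 + 0, so a_7 = 4.
The remainder reaches 0 after 8 divisions, so the expansion has 8 partial quotients, read off in order.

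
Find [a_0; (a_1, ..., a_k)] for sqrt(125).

[11; (5, 1, 1, 5, 22)]

Write x_i = (sqrt(125) + m_i)/d_i with (m_0, d_0) = (0, 1). a_0 = floor(sqrt(125)) = 11, since 11^2 = 121 <= 125 < 144 = 12^2.
Iterate m_{i+1} = d_i*a_i - m_i, d_{i+1} = (125 - m_{i+1}^2)/d_i, a_{i+1} = floor((a_0 + m_{i+1})/d_{i+1}):
  m_1 = 1*11 - 0 = 11, d_1 = (125 - 11^2)/1 = 4/1 = 4, a_1 = floor((11 + 11)/4) = 5.
  m_2 = 4*5 - 11 = 9, d_2 = (125 - 9^2)/4 = 44/4 = 11, a_2 = floor((11 + 9)/11) = 1.
  m_3 = 11*1 - 9 = 2, d_3 = (125 - 2^2)/11 = 121/11 = 11, a_3 = floor((11 + 2)/11) = 1.
  m_4 = 11*1 - 2 = 9, d_4 = (125 - 9^2)/11 = 44/11 = 4, a_4 = floor((11 + 9)/4) = 5.
  m_5 = 4*5 - 9 = 11, d_5 = (125 - 11^2)/4 = 4/4 = 1, a_5 = floor((11 + 11)/1) = 22.
  m_6 = 1*22 - 11 = 11, d_6 = (125 - 11^2)/1 = 4/1 = 4: (m_6, d_6) = (m_1, d_1) = (11, 4), so from here the quotients repeat a_1, ..., a_5; the period length is 5.
Hence the expansion of sqrt(125) is a_0 = 11 followed by the repeating block 5, 1, 1, 5, 22 (period 5).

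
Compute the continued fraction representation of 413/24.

[17; 4, 1, 4]

Run the Euclidean algorithm on 413 and 24; the successive quotients are the partial quotients a_0, a_1, ... (each step inverts the fractional part left over by the previous one):
  413 = 17*24 + 5, so a_0 = 17.
  24 = 4*5 + 4, so a_1 = 4.
  5 = 1*4 + 1, so a_2 = 1.
  4 = 4*1 + 0, so a_3 = 4.
The remainder reaches 0 after 4 divisions, so the expansion has 4 partial quotients, read off in order.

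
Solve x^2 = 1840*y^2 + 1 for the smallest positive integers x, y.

(x, y) = (2535751, 59115)

First expand sqrt(1840) as a continued fraction. With x_i = (sqrt(1840) + m_i)/d_i and (m_0, d_0) = (0, 1): a_0 = floor(sqrt(1840)) = 42, since 42^2 = 1764 <= 1840 < 1849 = 43^2.
Iterate m_{i+1} = d_i*a_i - m_i, d_{i+1} = (1840 - m_{i+1}^2)/d_i, a_{i+1} = floor((a_0 + m_{i+1})/d_{i+1}):
  m_1 = 1*42 - 0 = 42, d_1 = (1840 - 42^2)/1 = 76/1 = 76, a_1 = floor((42 + 42)/76) = 1.
  m_2 = 76*1 - 42 = 34, d_2 = (1840 - 34^2)/76 = 684/76 = 9, a_2 = floor((42 + 34)/9) = 8.
  m_3 = 9*8 - 34 = 38, d_3 = (1840 - 38^2)/9 = 396/9 = 44, a_3 = floor((42 + 38)/44) = 1.
  m_4 = 44*1 - 38 = 6, d_4 = (1840 - 6^2)/44 = 1804/44 = 41, a_4 = floor((42 + 6)/41) = 1.
  m_5 = 41*1 - 6 = 35, d_5 = (1840 - 35^2)/41 = 615/41 = 15, a_5 = floor((42 + 35)/15) = 5.
  m_6 = 15*5 - 35 = 40, d_6 = (1840 - 40^2)/15 = 240/15 = 16, a_6 = floor((42 + 40)/16) = 5.
  m_7 = 16*5 - 40 = 40, d_7 = (1840 - 40^2)/16 = 240/16 = 15, a_7 = floor((42 + 40)/15) = 5.
  m_8 = 15*5 - 40 = 35, d_8 = (1840 - 35^2)/15 = 615/15 = 41, a_8 = floor((42 + 35)/41) = 1.
  m_9 = 41*1 - 35 = 6, d_9 = (1840 - 6^2)/41 = 1804/41 = 44, a_9 = floor((42 + 6)/44) = 1.
  m_10 = 44*1 - 6 = 38, d_10 = (1840 - 38^2)/44 = 396/44 = 9, a_10 = floor((42 + 38)/9) = 8.
  m_11 = 9*8 - 38 = 34, d_11 = (1840 - 34^2)/9 = 684/9 = 76, a_11 = floor((42 + 34)/76) = 1.
  m_12 = 76*1 - 34 = 42, d_12 = (1840 - 42^2)/76 = 76/76 = 1, a_12 = floor((42 + 42)/1) = 84.
  m_13 = 1*84 - 42 = 42, d_13 = (1840 - 42^2)/1 = 76/1 = 76: (m_13, d_13) = (m_1, d_1) = (42, 76), so from here the quotients repeat a_1, ..., a_12; the period length is 12.
So sqrt(1840) = [42; (1, 8, 1, 1, 5, 5, 5, 1, 1, 8, 1, 84)] with period length k = 12.
k is even, so the fundamental solution of x^2 - 1840y^2 = 1 is (p_{k-1}, q_{k-1}) = (p_11, q_11); compute convergents through index 11.
Convergents (p_i = a_i*p_{i-1} + p_{i-2}, q_i = a_i*q_{i-1} + q_{i-2} with p_{-2}=0, p_{-1}=1, q_{-2}=1, q_{-1}=0):
  i=0: a_0=42, p_0 = 42*1 + 0 = 42, q_0 = 42*0 + 1 = 1.
  i=1: a_1=1, p_1 = 1*42 + 1 = 43, q_1 = 1*1 + 0 = 1.
  i=2: a_2=8, p_2 = 8*43 + 42 = 386, q_2 = 8*1 + 1 = 9.
  i=3: a_3=1, p_3 = 1*386 + 43 = 429, q_3 = 1*9 + 1 = 10.
  i=4: a_4=1, p_4 = 1*429 + 386 = 815, q_4 = 1*10 + 9 = 19.
  i=5: a_5=5, p_5 = 5*815 + 429 = 4504, q_5 = 5*19 + 10 = 105.
  i=6: a_6=5, p_6 = 5*4504 + 815 = 23335, q_6 = 5*105 + 19 = 544.
  i=7: a_7=5, p_7 = 5*23335 + 4504 = 121179, q_7 = 5*544 + 105 = 2825.
  i=8: a_8=1, p_8 = 1*121179 + 23335 = 144514, q_8 = 1*2825 + 544 = 3369.
  i=9: a_9=1, p_9 = 1*144514 + 121179 = 265693, q_9 = 1*3369 + 2825 = 6194.
  i=10: a_10=8, p_10 = 8*265693 + 144514 = 2270058, q_10 = 8*6194 + 3369 = 52921.
  i=11: a_11=1, p_11 = 1*2270058 + 265693 = 2535751, q_11 = 1*52921 + 6194 = 59115.
Check: 2535751^2 - 1840*59115^2 = 6430033134001 - 6430033134000 = 1, so (x, y) = (2535751, 59115) solves the equation, and by the theorem it is the least positive solution.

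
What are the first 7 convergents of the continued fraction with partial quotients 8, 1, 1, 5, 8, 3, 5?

Using the convergent recurrence p_i = a_i*p_{i-1} + p_{i-2}, q_i = a_i*q_{i-1} + q_{i-2} with p_{-2}=0, p_{-1}=1, q_{-2}=1, q_{-1}=0:
  i=0: a_0=8, p_0 = 8*1 + 0 = 8, q_0 = 8*0 + 1 = 1.
  i=1: a_1=1, p_1 = 1*8 + 1 = 9, q_1 = 1*1 + 0 = 1.
  i=2: a_2=1, p_2 = 1*9 + 8 = 17, q_2 = 1*1 + 1 = 2.
  i=3: a_3=5, p_3 = 5*17 + 9 = 94, q_3 = 5*2 + 1 = 11.
  i=4: a_4=8, p_4 = 8*94 + 17 = 769, q_4 = 8*11 + 2 = 90.
  i=5: a_5=3, p_5 = 3*769 + 94 = 2401, q_5 = 3*90 + 11 = 281.
  i=6: a_6=5, p_6 = 5*2401 + 769 = 12774, q_6 = 5*281 + 90 = 1495.

8/1, 9/1, 17/2, 94/11, 769/90, 2401/281, 12774/1495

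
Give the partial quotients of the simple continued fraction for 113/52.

Run the Euclidean algorithm on 113 and 52; the successive quotients are the partial quotients a_0, a_1, ... (each step inverts the fractional part left over by the previous one):
  113 = 2*52 + 9, so a_0 = 2.
  52 = 5*9 + 7, so a_1 = 5.
  9 = 1*7 + 2, so a_2 = 1.
  7 = 3*2 + 1, so a_3 = 3.
  2 = 2*1 + 0, so a_4 = 2.
The remainder reaches 0 after 5 divisions, so the expansion has 5 partial quotients, read off in order.

[2; 5, 1, 3, 2]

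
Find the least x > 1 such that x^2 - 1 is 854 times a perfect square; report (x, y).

(x, y) = (1294299, 44290)

First expand sqrt(854) as a continued fraction. With x_i = (sqrt(854) + m_i)/d_i and (m_0, d_0) = (0, 1): a_0 = floor(sqrt(854)) = 29, since 29^2 = 841 <= 854 < 900 = 30^2.
Iterate m_{i+1} = d_i*a_i - m_i, d_{i+1} = (854 - m_{i+1}^2)/d_i, a_{i+1} = floor((a_0 + m_{i+1})/d_{i+1}):
  m_1 = 1*29 - 0 = 29, d_1 = (854 - 29^2)/1 = 13/1 = 13, a_1 = floor((29 + 29)/13) = 4.
  m_2 = 13*4 - 29 = 23, d_2 = (854 - 23^2)/13 = 325/13 = 25, a_2 = floor((29 + 23)/25) = 2.
  m_3 = 25*2 - 23 = 27, d_3 = (854 - 27^2)/25 = 125/25 = 5, a_3 = floor((29 + 27)/5) = 11.
  m_4 = 5*11 - 27 = 28, d_4 = (854 - 28^2)/5 = 70/5 = 14, a_4 = floor((29 + 28)/14) = 4.
  m_5 = 14*4 - 28 = 28, d_5 = (854 - 28^2)/14 = 70/14 = 5, a_5 = floor((29 + 28)/5) = 11.
  m_6 = 5*11 - 28 = 27, d_6 = (854 - 27^2)/5 = 125/5 = 25, a_6 = floor((29 + 27)/25) = 2.
  m_7 = 25*2 - 27 = 23, d_7 = (854 - 23^2)/25 = 325/25 = 13, a_7 = floor((29 + 23)/13) = 4.
  m_8 = 13*4 - 23 = 29, d_8 = (854 - 29^2)/13 = 13/13 = 1, a_8 = floor((29 + 29)/1) = 58.
  m_9 = 1*58 - 29 = 29, d_9 = (854 - 29^2)/1 = 13/1 = 13: (m_9, d_9) = (m_1, d_1) = (29, 13), so from here the quotients repeat a_1, ..., a_8; the period length is 8.
So sqrt(854) = [29; (4, 2, 11, 4, 11, 2, 4, 58)] with period length k = 8.
k is even, so the fundamental solution of x^2 - 854y^2 = 1 is (p_{k-1}, q_{k-1}) = (p_7, q_7); compute convergents through index 7.
Convergents (p_i = a_i*p_{i-1} + p_{i-2}, q_i = a_i*q_{i-1} + q_{i-2} with p_{-2}=0, p_{-1}=1, q_{-2}=1, q_{-1}=0):
  i=0: a_0=29, p_0 = 29*1 + 0 = 29, q_0 = 29*0 + 1 = 1.
  i=1: a_1=4, p_1 = 4*29 + 1 = 117, q_1 = 4*1 + 0 = 4.
  i=2: a_2=2, p_2 = 2*117 + 29 = 263, q_2 = 2*4 + 1 = 9.
  i=3: a_3=11, p_3 = 11*263 + 117 = 3010, q_3 = 11*9 + 4 = 103.
  i=4: a_4=4, p_4 = 4*3010 + 263 = 12303, q_4 = 4*103 + 9 = 421.
  i=5: a_5=11, p_5 = 11*12303 + 3010 = 138343, q_5 = 11*421 + 103 = 4734.
  i=6: a_6=2, p_6 = 2*138343 + 12303 = 288989, q_6 = 2*4734 + 421 = 9889.
  i=7: a_7=4, p_7 = 4*288989 + 138343 = 1294299, q_7 = 4*9889 + 4734 = 44290.
Check: 1294299^2 - 854*44290^2 = 1675209901401 - 1675209901400 = 1, so (x, y) = (1294299, 44290) solves the equation, and by the theorem it is the least positive solution.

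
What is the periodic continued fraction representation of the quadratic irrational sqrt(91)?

[9; (1, 1, 5, 1, 5, 1, 1, 18)]

Write x_i = (sqrt(91) + m_i)/d_i with (m_0, d_0) = (0, 1). a_0 = floor(sqrt(91)) = 9, since 9^2 = 81 <= 91 < 100 = 10^2.
Iterate m_{i+1} = d_i*a_i - m_i, d_{i+1} = (91 - m_{i+1}^2)/d_i, a_{i+1} = floor((a_0 + m_{i+1})/d_{i+1}):
  m_1 = 1*9 - 0 = 9, d_1 = (91 - 9^2)/1 = 10/1 = 10, a_1 = floor((9 + 9)/10) = 1.
  m_2 = 10*1 - 9 = 1, d_2 = (91 - 1^2)/10 = 90/10 = 9, a_2 = floor((9 + 1)/9) = 1.
  m_3 = 9*1 - 1 = 8, d_3 = (91 - 8^2)/9 = 27/9 = 3, a_3 = floor((9 + 8)/3) = 5.
  m_4 = 3*5 - 8 = 7, d_4 = (91 - 7^2)/3 = 42/3 = 14, a_4 = floor((9 + 7)/14) = 1.
  m_5 = 14*1 - 7 = 7, d_5 = (91 - 7^2)/14 = 42/14 = 3, a_5 = floor((9 + 7)/3) = 5.
  m_6 = 3*5 - 7 = 8, d_6 = (91 - 8^2)/3 = 27/3 = 9, a_6 = floor((9 + 8)/9) = 1.
  m_7 = 9*1 - 8 = 1, d_7 = (91 - 1^2)/9 = 90/9 = 10, a_7 = floor((9 + 1)/10) = 1.
  m_8 = 10*1 - 1 = 9, d_8 = (91 - 9^2)/10 = 10/10 = 1, a_8 = floor((9 + 9)/1) = 18.
  m_9 = 1*18 - 9 = 9, d_9 = (91 - 9^2)/1 = 10/1 = 10: (m_9, d_9) = (m_1, d_1) = (9, 10), so from here the quotients repeat a_1, ..., a_8; the period length is 8.
Hence the expansion of sqrt(91) is a_0 = 9 followed by the repeating block 1, 1, 5, 1, 5, 1, 1, 18 (period 8).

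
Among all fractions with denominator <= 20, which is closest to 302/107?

48/17

Expand x = 302/107 as a continued fraction with the Euclidean algorithm:
  302 = 2*107 + 88, so a_0 = 2.
  107 = 1*88 + 19, so a_1 = 1.
  88 = 4*19 + 12, so a_2 = 4.
  19 = 1*12 + 7, so a_3 = 1.
  12 = 1*7 + 5, so a_4 = 1.
  7 = 1*5 + 2, so a_5 = 1.
  5 = 2*2 + 1, so a_6 = 2.
  2 = 2*1 + 0, so a_7 = 2.
so x = [2; 1, 4, 1, 1, 1, 2, 2].
Convergents (p_i = a_i*p_{i-1} + p_{i-2}, q_i = a_i*q_{i-1} + q_{i-2} with p_{-2}=0, p_{-1}=1, q_{-2}=1, q_{-1}=0), until the denominator exceeds 20:
  i=0: a_0=2, p_0 = 2*1 + 0 = 2, q_0 = 2*0 + 1 = 1.
  i=1: a_1=1, p_1 = 1*2 + 1 = 3, q_1 = 1*1 + 0 = 1.
  i=2: a_2=4, p_2 = 4*3 + 2 = 14, q_2 = 4*1 + 1 = 5.
  i=3: a_3=1, p_3 = 1*14 + 3 = 17, q_3 = 1*5 + 1 = 6.
  i=4: a_4=1, p_4 = 1*17 + 14 = 31, q_4 = 1*6 + 5 = 11.
  i=5: a_5=1, p_5 = 1*31 + 17 = 48, q_5 = 1*11 + 6 = 17.
  i=6: a_6=2, p_6 = 2*48 + 31 = 127, q_6 = 2*17 + 11 = 45.
q_6 = 45 > 20, so the last convergent with denominator <= 20 is p_5/q_5 = 48/17.
The closest fraction with denominator <= 20 is either p_5/q_5 or the intermediate fraction (k*p_5 + p_4)/(k*q_5 + q_4) with the largest k >= 1 whose denominator stays <= 20; these approach x as k grows, and every other convergent or intermediate fraction in range is farther away.
Largest k: floor((20 - q_4)/q_5) = floor((20 - 11)/17) = 0.
Since k = 0, no intermediate fraction beyond p_5/q_5 has denominator <= 20, so the convergent 48/17 is the closest (its error is |302*17 - 48*107|/(107*17) = 2/1819).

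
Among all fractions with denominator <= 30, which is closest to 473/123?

50/13

Expand x = 473/123 as a continued fraction with the Euclidean algorithm:
  473 = 3*123 + 104, so a_0 = 3.
  123 = 1*104 + 19, so a_1 = 1.
  104 = 5*19 + 9, so a_2 = 5.
  19 = 2*9 + 1, so a_3 = 2.
  9 = 9*1 + 0, so a_4 = 9.
so x = [3; 1, 5, 2, 9].
Convergents (p_i = a_i*p_{i-1} + p_{i-2}, q_i = a_i*q_{i-1} + q_{i-2} with p_{-2}=0, p_{-1}=1, q_{-2}=1, q_{-1}=0), until the denominator exceeds 30:
  i=0: a_0=3, p_0 = 3*1 + 0 = 3, q_0 = 3*0 + 1 = 1.
  i=1: a_1=1, p_1 = 1*3 + 1 = 4, q_1 = 1*1 + 0 = 1.
  i=2: a_2=5, p_2 = 5*4 + 3 = 23, q_2 = 5*1 + 1 = 6.
  i=3: a_3=2, p_3 = 2*23 + 4 = 50, q_3 = 2*6 + 1 = 13.
  i=4: a_4=9, p_4 = 9*50 + 23 = 473, q_4 = 9*13 + 6 = 123.
q_4 = 123 > 30, so the last convergent with denominator <= 30 is p_3/q_3 = 50/13.
The closest fraction with denominator <= 30 is either p_3/q_3 or the intermediate fraction (k*p_3 + p_2)/(k*q_3 + q_2) with the largest k >= 1 whose denominator stays <= 30; these approach x as k grows, and every other convergent or intermediate fraction in range is farther away.
Largest k: floor((30 - q_2)/q_3) = floor((30 - 6)/13) = 1.
That gives (1*50 + 23)/(1*13 + 6) = 73/19.
Compare the errors: |x - 50/13| = |473*13 - 50*123|/(123*13) = 1/1599, and |x - 73/19| = |473*19 - 73*123|/(123*19) = 8/2337.
Cross-multiplying, 1*2337 = 2337 < 12792 = 8*1599, so 1/1599 is smaller: the convergent 50/13 is closer to x than 73/19.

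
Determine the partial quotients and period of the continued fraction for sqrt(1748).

Write x_i = (sqrt(1748) + m_i)/d_i with (m_0, d_0) = (0, 1). a_0 = floor(sqrt(1748)) = 41, since 41^2 = 1681 <= 1748 < 1764 = 42^2.
Iterate m_{i+1} = d_i*a_i - m_i, d_{i+1} = (1748 - m_{i+1}^2)/d_i, a_{i+1} = floor((a_0 + m_{i+1})/d_{i+1}):
  m_1 = 1*41 - 0 = 41, d_1 = (1748 - 41^2)/1 = 67/1 = 67, a_1 = floor((41 + 41)/67) = 1.
  m_2 = 67*1 - 41 = 26, d_2 = (1748 - 26^2)/67 = 1072/67 = 16, a_2 = floor((41 + 26)/16) = 4.
  m_3 = 16*4 - 26 = 38, d_3 = (1748 - 38^2)/16 = 304/16 = 19, a_3 = floor((41 + 38)/19) = 4.
  m_4 = 19*4 - 38 = 38, d_4 = (1748 - 38^2)/19 = 304/19 = 16, a_4 = floor((41 + 38)/16) = 4.
  m_5 = 16*4 - 38 = 26, d_5 = (1748 - 26^2)/16 = 1072/16 = 67, a_5 = floor((41 + 26)/67) = 1.
  m_6 = 67*1 - 26 = 41, d_6 = (1748 - 41^2)/67 = 67/67 = 1, a_6 = floor((41 + 41)/1) = 82.
  m_7 = 1*82 - 41 = 41, d_7 = (1748 - 41^2)/1 = 67/1 = 67: (m_7, d_7) = (m_1, d_1) = (41, 67), so from here the quotients repeat a_1, ..., a_6; the period length is 6.
Hence the expansion of sqrt(1748) is a_0 = 41 followed by the repeating block 1, 4, 4, 4, 1, 82 (period 6).

[41; (1, 4, 4, 4, 1, 82)]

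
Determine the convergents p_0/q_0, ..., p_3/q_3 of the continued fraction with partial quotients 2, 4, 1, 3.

Using the convergent recurrence p_i = a_i*p_{i-1} + p_{i-2}, q_i = a_i*q_{i-1} + q_{i-2} with p_{-2}=0, p_{-1}=1, q_{-2}=1, q_{-1}=0:
  i=0: a_0=2, p_0 = 2*1 + 0 = 2, q_0 = 2*0 + 1 = 1.
  i=1: a_1=4, p_1 = 4*2 + 1 = 9, q_1 = 4*1 + 0 = 4.
  i=2: a_2=1, p_2 = 1*9 + 2 = 11, q_2 = 1*4 + 1 = 5.
  i=3: a_3=3, p_3 = 3*11 + 9 = 42, q_3 = 3*5 + 4 = 19.

2/1, 9/4, 11/5, 42/19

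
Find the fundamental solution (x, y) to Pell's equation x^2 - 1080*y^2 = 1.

(x, y) = (5291, 161)

First expand sqrt(1080) as a continued fraction. With x_i = (sqrt(1080) + m_i)/d_i and (m_0, d_0) = (0, 1): a_0 = floor(sqrt(1080)) = 32, since 32^2 = 1024 <= 1080 < 1089 = 33^2.
Iterate m_{i+1} = d_i*a_i - m_i, d_{i+1} = (1080 - m_{i+1}^2)/d_i, a_{i+1} = floor((a_0 + m_{i+1})/d_{i+1}):
  m_1 = 1*32 - 0 = 32, d_1 = (1080 - 32^2)/1 = 56/1 = 56, a_1 = floor((32 + 32)/56) = 1.
  m_2 = 56*1 - 32 = 24, d_2 = (1080 - 24^2)/56 = 504/56 = 9, a_2 = floor((32 + 24)/9) = 6.
  m_3 = 9*6 - 24 = 30, d_3 = (1080 - 30^2)/9 = 180/9 = 20, a_3 = floor((32 + 30)/20) = 3.
  m_4 = 20*3 - 30 = 30, d_4 = (1080 - 30^2)/20 = 180/20 = 9, a_4 = floor((32 + 30)/9) = 6.
  m_5 = 9*6 - 30 = 24, d_5 = (1080 - 24^2)/9 = 504/9 = 56, a_5 = floor((32 + 24)/56) = 1.
  m_6 = 56*1 - 24 = 32, d_6 = (1080 - 32^2)/56 = 56/56 = 1, a_6 = floor((32 + 32)/1) = 64.
  m_7 = 1*64 - 32 = 32, d_7 = (1080 - 32^2)/1 = 56/1 = 56: (m_7, d_7) = (m_1, d_1) = (32, 56), so from here the quotients repeat a_1, ..., a_6; the period length is 6.
So sqrt(1080) = [32; (1, 6, 3, 6, 1, 64)] with period length k = 6.
k is even, so the fundamental solution of x^2 - 1080y^2 = 1 is (p_{k-1}, q_{k-1}) = (p_5, q_5); compute convergents through index 5.
Convergents (p_i = a_i*p_{i-1} + p_{i-2}, q_i = a_i*q_{i-1} + q_{i-2} with p_{-2}=0, p_{-1}=1, q_{-2}=1, q_{-1}=0):
  i=0: a_0=32, p_0 = 32*1 + 0 = 32, q_0 = 32*0 + 1 = 1.
  i=1: a_1=1, p_1 = 1*32 + 1 = 33, q_1 = 1*1 + 0 = 1.
  i=2: a_2=6, p_2 = 6*33 + 32 = 230, q_2 = 6*1 + 1 = 7.
  i=3: a_3=3, p_3 = 3*230 + 33 = 723, q_3 = 3*7 + 1 = 22.
  i=4: a_4=6, p_4 = 6*723 + 230 = 4568, q_4 = 6*22 + 7 = 139.
  i=5: a_5=1, p_5 = 1*4568 + 723 = 5291, q_5 = 1*139 + 22 = 161.
Check: 5291^2 - 1080*161^2 = 27994681 - 27994680 = 1, so (x, y) = (5291, 161) solves the equation, and by the theorem it is the least positive solution.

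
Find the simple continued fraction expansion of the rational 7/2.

[3; 2]

Run the Euclidean algorithm on 7 and 2; the successive quotients are the partial quotients a_0, a_1, ... (each step inverts the fractional part left over by the previous one):
  7 = 3*2 + 1, so a_0 = 3.
  2 = 2*1 + 0, so a_1 = 2.
The remainder reaches 0 after 2 divisions, so the expansion has 2 partial quotients, read off in order.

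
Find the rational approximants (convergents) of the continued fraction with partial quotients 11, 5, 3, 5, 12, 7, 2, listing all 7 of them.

11/1, 56/5, 179/16, 951/85, 11591/1036, 82088/7337, 175767/15710

Using the convergent recurrence p_i = a_i*p_{i-1} + p_{i-2}, q_i = a_i*q_{i-1} + q_{i-2} with p_{-2}=0, p_{-1}=1, q_{-2}=1, q_{-1}=0:
  i=0: a_0=11, p_0 = 11*1 + 0 = 11, q_0 = 11*0 + 1 = 1.
  i=1: a_1=5, p_1 = 5*11 + 1 = 56, q_1 = 5*1 + 0 = 5.
  i=2: a_2=3, p_2 = 3*56 + 11 = 179, q_2 = 3*5 + 1 = 16.
  i=3: a_3=5, p_3 = 5*179 + 56 = 951, q_3 = 5*16 + 5 = 85.
  i=4: a_4=12, p_4 = 12*951 + 179 = 11591, q_4 = 12*85 + 16 = 1036.
  i=5: a_5=7, p_5 = 7*11591 + 951 = 82088, q_5 = 7*1036 + 85 = 7337.
  i=6: a_6=2, p_6 = 2*82088 + 11591 = 175767, q_6 = 2*7337 + 1036 = 15710.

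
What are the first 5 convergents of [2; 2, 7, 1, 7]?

Using the convergent recurrence p_i = a_i*p_{i-1} + p_{i-2}, q_i = a_i*q_{i-1} + q_{i-2} with p_{-2}=0, p_{-1}=1, q_{-2}=1, q_{-1}=0:
  i=0: a_0=2, p_0 = 2*1 + 0 = 2, q_0 = 2*0 + 1 = 1.
  i=1: a_1=2, p_1 = 2*2 + 1 = 5, q_1 = 2*1 + 0 = 2.
  i=2: a_2=7, p_2 = 7*5 + 2 = 37, q_2 = 7*2 + 1 = 15.
  i=3: a_3=1, p_3 = 1*37 + 5 = 42, q_3 = 1*15 + 2 = 17.
  i=4: a_4=7, p_4 = 7*42 + 37 = 331, q_4 = 7*17 + 15 = 134.

2/1, 5/2, 37/15, 42/17, 331/134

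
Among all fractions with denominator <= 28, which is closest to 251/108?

Expand x = 251/108 as a continued fraction with the Euclidean algorithm:
  251 = 2*108 + 35, so a_0 = 2.
  108 = 3*35 + 3, so a_1 = 3.
  35 = 11*3 + 2, so a_2 = 11.
  3 = 1*2 + 1, so a_3 = 1.
  2 = 2*1 + 0, so a_4 = 2.
so x = [2; 3, 11, 1, 2].
Convergents (p_i = a_i*p_{i-1} + p_{i-2}, q_i = a_i*q_{i-1} + q_{i-2} with p_{-2}=0, p_{-1}=1, q_{-2}=1, q_{-1}=0), until the denominator exceeds 28:
  i=0: a_0=2, p_0 = 2*1 + 0 = 2, q_0 = 2*0 + 1 = 1.
  i=1: a_1=3, p_1 = 3*2 + 1 = 7, q_1 = 3*1 + 0 = 3.
  i=2: a_2=11, p_2 = 11*7 + 2 = 79, q_2 = 11*3 + 1 = 34.
q_2 = 34 > 28, so the last convergent with denominator <= 28 is p_1/q_1 = 7/3.
The closest fraction with denominator <= 28 is either p_1/q_1 or the intermediate fraction (k*p_1 + p_0)/(k*q_1 + q_0) with the largest k >= 1 whose denominator stays <= 28; these approach x as k grows, and every other convergent or intermediate fraction in range is farther away.
Largest k: floor((28 - q_0)/q_1) = floor((28 - 1)/3) = 9.
That gives (9*7 + 2)/(9*3 + 1) = 65/28.
Compare the errors: |x - 7/3| = |251*3 - 7*108|/(108*3) = 3/324, and |x - 65/28| = |251*28 - 65*108|/(108*28) = 8/3024.
Cross-multiplying, 8*324 = 2592 < 9072 = 3*3024, so 8/3024 is smaller: the intermediate fraction 65/28 is closer to x than 7/3.

65/28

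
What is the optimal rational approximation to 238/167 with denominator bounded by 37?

Expand x = 238/167 as a continued fraction with the Euclidean algorithm:
  238 = 1*167 + 71, so a_0 = 1.
  167 = 2*71 + 25, so a_1 = 2.
  71 = 2*25 + 21, so a_2 = 2.
  25 = 1*21 + 4, so a_3 = 1.
  21 = 5*4 + 1, so a_4 = 5.
  4 = 4*1 + 0, so a_5 = 4.
so x = [1; 2, 2, 1, 5, 4].
Convergents (p_i = a_i*p_{i-1} + p_{i-2}, q_i = a_i*q_{i-1} + q_{i-2} with p_{-2}=0, p_{-1}=1, q_{-2}=1, q_{-1}=0), until the denominator exceeds 37:
  i=0: a_0=1, p_0 = 1*1 + 0 = 1, q_0 = 1*0 + 1 = 1.
  i=1: a_1=2, p_1 = 2*1 + 1 = 3, q_1 = 2*1 + 0 = 2.
  i=2: a_2=2, p_2 = 2*3 + 1 = 7, q_2 = 2*2 + 1 = 5.
  i=3: a_3=1, p_3 = 1*7 + 3 = 10, q_3 = 1*5 + 2 = 7.
  i=4: a_4=5, p_4 = 5*10 + 7 = 57, q_4 = 5*7 + 5 = 40.
q_4 = 40 > 37, so the last convergent with denominator <= 37 is p_3/q_3 = 10/7.
The closest fraction with denominator <= 37 is either p_3/q_3 or the intermediate fraction (k*p_3 + p_2)/(k*q_3 + q_2) with the largest k >= 1 whose denominator stays <= 37; these approach x as k grows, and every other convergent or intermediate fraction in range is farther away.
Largest k: floor((37 - q_2)/q_3) = floor((37 - 5)/7) = 4.
That gives (4*10 + 7)/(4*7 + 5) = 47/33.
Compare the errors: |x - 10/7| = |238*7 - 10*167|/(167*7) = 4/1169, and |x - 47/33| = |238*33 - 47*167|/(167*33) = 5/5511.
Cross-multiplying, 5*1169 = 5845 < 22044 = 4*5511, so 5/5511 is smaller: the intermediate fraction 47/33 is closer to x than 10/7.

47/33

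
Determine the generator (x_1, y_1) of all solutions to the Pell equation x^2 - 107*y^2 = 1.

First expand sqrt(107) as a continued fraction. With x_i = (sqrt(107) + m_i)/d_i and (m_0, d_0) = (0, 1): a_0 = floor(sqrt(107)) = 10, since 10^2 = 100 <= 107 < 121 = 11^2.
Iterate m_{i+1} = d_i*a_i - m_i, d_{i+1} = (107 - m_{i+1}^2)/d_i, a_{i+1} = floor((a_0 + m_{i+1})/d_{i+1}):
  m_1 = 1*10 - 0 = 10, d_1 = (107 - 10^2)/1 = 7/1 = 7, a_1 = floor((10 + 10)/7) = 2.
  m_2 = 7*2 - 10 = 4, d_2 = (107 - 4^2)/7 = 91/7 = 13, a_2 = floor((10 + 4)/13) = 1.
  m_3 = 13*1 - 4 = 9, d_3 = (107 - 9^2)/13 = 26/13 = 2, a_3 = floor((10 + 9)/2) = 9.
  m_4 = 2*9 - 9 = 9, d_4 = (107 - 9^2)/2 = 26/2 = 13, a_4 = floor((10 + 9)/13) = 1.
  m_5 = 13*1 - 9 = 4, d_5 = (107 - 4^2)/13 = 91/13 = 7, a_5 = floor((10 + 4)/7) = 2.
  m_6 = 7*2 - 4 = 10, d_6 = (107 - 10^2)/7 = 7/7 = 1, a_6 = floor((10 + 10)/1) = 20.
  m_7 = 1*20 - 10 = 10, d_7 = (107 - 10^2)/1 = 7/1 = 7: (m_7, d_7) = (m_1, d_1) = (10, 7), so from here the quotients repeat a_1, ..., a_6; the period length is 6.
So sqrt(107) = [10; (2, 1, 9, 1, 2, 20)] with period length k = 6.
k is even, so the fundamental solution of x^2 - 107y^2 = 1 is (p_{k-1}, q_{k-1}) = (p_5, q_5); compute convergents through index 5.
Convergents (p_i = a_i*p_{i-1} + p_{i-2}, q_i = a_i*q_{i-1} + q_{i-2} with p_{-2}=0, p_{-1}=1, q_{-2}=1, q_{-1}=0):
  i=0: a_0=10, p_0 = 10*1 + 0 = 10, q_0 = 10*0 + 1 = 1.
  i=1: a_1=2, p_1 = 2*10 + 1 = 21, q_1 = 2*1 + 0 = 2.
  i=2: a_2=1, p_2 = 1*21 + 10 = 31, q_2 = 1*2 + 1 = 3.
  i=3: a_3=9, p_3 = 9*31 + 21 = 300, q_3 = 9*3 + 2 = 29.
  i=4: a_4=1, p_4 = 1*300 + 31 = 331, q_4 = 1*29 + 3 = 32.
  i=5: a_5=2, p_5 = 2*331 + 300 = 962, q_5 = 2*32 + 29 = 93.
Check: 962^2 - 107*93^2 = 925444 - 925443 = 1, so (x, y) = (962, 93) solves the equation, and by the theorem it is the least positive solution.

(x, y) = (962, 93)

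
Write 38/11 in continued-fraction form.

Run the Euclidean algorithm on 38 and 11; the successive quotients are the partial quotients a_0, a_1, ... (each step inverts the fractional part left over by the previous one):
  38 = 3*11 + 5, so a_0 = 3.
  11 = 2*5 + 1, so a_1 = 2.
  5 = 5*1 + 0, so a_2 = 5.
The remainder reaches 0 after 3 divisions, so the expansion has 3 partial quotients, read off in order.

[3; 2, 5]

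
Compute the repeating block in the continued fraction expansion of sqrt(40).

[6; (3, 12)]

Write x_i = (sqrt(40) + m_i)/d_i with (m_0, d_0) = (0, 1). a_0 = floor(sqrt(40)) = 6, since 6^2 = 36 <= 40 < 49 = 7^2.
Iterate m_{i+1} = d_i*a_i - m_i, d_{i+1} = (40 - m_{i+1}^2)/d_i, a_{i+1} = floor((a_0 + m_{i+1})/d_{i+1}):
  m_1 = 1*6 - 0 = 6, d_1 = (40 - 6^2)/1 = 4/1 = 4, a_1 = floor((6 + 6)/4) = 3.
  m_2 = 4*3 - 6 = 6, d_2 = (40 - 6^2)/4 = 4/4 = 1, a_2 = floor((6 + 6)/1) = 12.
  m_3 = 1*12 - 6 = 6, d_3 = (40 - 6^2)/1 = 4/1 = 4: (m_3, d_3) = (m_1, d_1) = (6, 4), so from here the quotients repeat a_1, a_2; the period length is 2.
Hence the expansion of sqrt(40) is a_0 = 6 followed by the repeating block 3, 12 (period 2).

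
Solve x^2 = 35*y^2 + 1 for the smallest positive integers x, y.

(x, y) = (6, 1)

First expand sqrt(35) as a continued fraction. With x_i = (sqrt(35) + m_i)/d_i and (m_0, d_0) = (0, 1): a_0 = floor(sqrt(35)) = 5, since 5^2 = 25 <= 35 < 36 = 6^2.
Iterate m_{i+1} = d_i*a_i - m_i, d_{i+1} = (35 - m_{i+1}^2)/d_i, a_{i+1} = floor((a_0 + m_{i+1})/d_{i+1}):
  m_1 = 1*5 - 0 = 5, d_1 = (35 - 5^2)/1 = 10/1 = 10, a_1 = floor((5 + 5)/10) = 1.
  m_2 = 10*1 - 5 = 5, d_2 = (35 - 5^2)/10 = 10/10 = 1, a_2 = floor((5 + 5)/1) = 10.
  m_3 = 1*10 - 5 = 5, d_3 = (35 - 5^2)/1 = 10/1 = 10: (m_3, d_3) = (m_1, d_1) = (5, 10), so from here the quotients repeat a_1, a_2; the period length is 2.
So sqrt(35) = [5; (1, 10)] with period length k = 2.
k is even, so the fundamental solution of x^2 - 35y^2 = 1 is (p_{k-1}, q_{k-1}) = (p_1, q_1); compute convergents through index 1.
Convergents (p_i = a_i*p_{i-1} + p_{i-2}, q_i = a_i*q_{i-1} + q_{i-2} with p_{-2}=0, p_{-1}=1, q_{-2}=1, q_{-1}=0):
  i=0: a_0=5, p_0 = 5*1 + 0 = 5, q_0 = 5*0 + 1 = 1.
  i=1: a_1=1, p_1 = 1*5 + 1 = 6, q_1 = 1*1 + 0 = 1.
Check: 6^2 - 35*1^2 = 36 - 35 = 1, so (x, y) = (6, 1) solves the equation, and by the theorem it is the least positive solution.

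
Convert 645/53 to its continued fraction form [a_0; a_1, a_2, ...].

Run the Euclidean algorithm on 645 and 53; the successive quotients are the partial quotients a_0, a_1, ... (each step inverts the fractional part left over by the previous one):
  645 = 12*53 + 9, so a_0 = 12.
  53 = 5*9 + 8, so a_1 = 5.
  9 = 1*8 + 1, so a_2 = 1.
  8 = 8*1 + 0, so a_3 = 8.
The remainder reaches 0 after 4 divisions, so the expansion has 4 partial quotients, read off in order.

[12; 5, 1, 8]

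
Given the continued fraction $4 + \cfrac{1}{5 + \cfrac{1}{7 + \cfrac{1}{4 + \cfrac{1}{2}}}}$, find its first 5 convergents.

Using the convergent recurrence p_i = a_i*p_{i-1} + p_{i-2}, q_i = a_i*q_{i-1} + q_{i-2} with p_{-2}=0, p_{-1}=1, q_{-2}=1, q_{-1}=0:
  i=0: a_0=4, p_0 = 4*1 + 0 = 4, q_0 = 4*0 + 1 = 1.
  i=1: a_1=5, p_1 = 5*4 + 1 = 21, q_1 = 5*1 + 0 = 5.
  i=2: a_2=7, p_2 = 7*21 + 4 = 151, q_2 = 7*5 + 1 = 36.
  i=3: a_3=4, p_3 = 4*151 + 21 = 625, q_3 = 4*36 + 5 = 149.
  i=4: a_4=2, p_4 = 2*625 + 151 = 1401, q_4 = 2*149 + 36 = 334.

4/1, 21/5, 151/36, 625/149, 1401/334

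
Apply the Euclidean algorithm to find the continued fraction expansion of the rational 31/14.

Run the Euclidean algorithm on 31 and 14; the successive quotients are the partial quotients a_0, a_1, ... (each step inverts the fractional part left over by the previous one):
  31 = 2*14 + 3, so a_0 = 2.
  14 = 4*3 + 2, so a_1 = 4.
  3 = 1*2 + 1, so a_2 = 1.
  2 = 2*1 + 0, so a_3 = 2.
The remainder reaches 0 after 4 divisions, so the expansion has 4 partial quotients, read off in order.

[2; 4, 1, 2]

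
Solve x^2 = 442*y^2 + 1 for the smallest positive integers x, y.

(x, y) = (883, 42)

First expand sqrt(442) as a continued fraction. With x_i = (sqrt(442) + m_i)/d_i and (m_0, d_0) = (0, 1): a_0 = floor(sqrt(442)) = 21, since 21^2 = 441 <= 442 < 484 = 22^2.
Iterate m_{i+1} = d_i*a_i - m_i, d_{i+1} = (442 - m_{i+1}^2)/d_i, a_{i+1} = floor((a_0 + m_{i+1})/d_{i+1}):
  m_1 = 1*21 - 0 = 21, d_1 = (442 - 21^2)/1 = 1/1 = 1, a_1 = floor((21 + 21)/1) = 42.
  m_2 = 1*42 - 21 = 21, d_2 = (442 - 21^2)/1 = 1/1 = 1: (m_2, d_2) = (m_1, d_1) = (21, 1), so from here the quotient a_1 repeats; the period length is 1.
So sqrt(442) = [21; (42)] with period length k = 1.
k is odd, so (p_{k-1}, q_{k-1}) only solves x^2 - 442y^2 = -1 and the fundamental solution of x^2 - 442y^2 = 1 is (p_{2k-1}, q_{2k-1}) = (p_1, q_1); compute convergents through index 1, running through the period twice.
Convergents (p_i = a_i*p_{i-1} + p_{i-2}, q_i = a_i*q_{i-1} + q_{i-2} with p_{-2}=0, p_{-1}=1, q_{-2}=1, q_{-1}=0):
  i=0: a_0=21, p_0 = 21*1 + 0 = 21, q_0 = 21*0 + 1 = 1.
  i=1: a_1=42, p_1 = 42*21 + 1 = 883, q_1 = 42*1 + 0 = 42.
Indeed p_0^2 - 442*q_0^2 = 441 - 442 = -1, not +1.
Check: 883^2 - 442*42^2 = 779689 - 779688 = 1, so (x, y) = (883, 42) solves the equation, and by the theorem it is the least positive solution.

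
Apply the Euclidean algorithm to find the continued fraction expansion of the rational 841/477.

Run the Euclidean algorithm on 841 and 477; the successive quotients are the partial quotients a_0, a_1, ... (each step inverts the fractional part left over by the previous one):
  841 = 1*477 + 364, so a_0 = 1.
  477 = 1*364 + 113, so a_1 = 1.
  364 = 3*113 + 25, so a_2 = 3.
  113 = 4*25 + 13, so a_3 = 4.
  25 = 1*13 + 12, so a_4 = 1.
  13 = 1*12 + 1, so a_5 = 1.
  12 = 12*1 + 0, so a_6 = 12.
The remainder reaches 0 after 7 divisions, so the expansion has 7 partial quotients, read off in order.

[1; 1, 3, 4, 1, 1, 12]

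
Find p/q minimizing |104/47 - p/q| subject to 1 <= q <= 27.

Expand x = 104/47 as a continued fraction with the Euclidean algorithm:
  104 = 2*47 + 10, so a_0 = 2.
  47 = 4*10 + 7, so a_1 = 4.
  10 = 1*7 + 3, so a_2 = 1.
  7 = 2*3 + 1, so a_3 = 2.
  3 = 3*1 + 0, so a_4 = 3.
so x = [2; 4, 1, 2, 3].
Convergents (p_i = a_i*p_{i-1} + p_{i-2}, q_i = a_i*q_{i-1} + q_{i-2} with p_{-2}=0, p_{-1}=1, q_{-2}=1, q_{-1}=0), until the denominator exceeds 27:
  i=0: a_0=2, p_0 = 2*1 + 0 = 2, q_0 = 2*0 + 1 = 1.
  i=1: a_1=4, p_1 = 4*2 + 1 = 9, q_1 = 4*1 + 0 = 4.
  i=2: a_2=1, p_2 = 1*9 + 2 = 11, q_2 = 1*4 + 1 = 5.
  i=3: a_3=2, p_3 = 2*11 + 9 = 31, q_3 = 2*5 + 4 = 14.
  i=4: a_4=3, p_4 = 3*31 + 11 = 104, q_4 = 3*14 + 5 = 47.
q_4 = 47 > 27, so the last convergent with denominator <= 27 is p_3/q_3 = 31/14.
The closest fraction with denominator <= 27 is either p_3/q_3 or the intermediate fraction (k*p_3 + p_2)/(k*q_3 + q_2) with the largest k >= 1 whose denominator stays <= 27; these approach x as k grows, and every other convergent or intermediate fraction in range is farther away.
Largest k: floor((27 - q_2)/q_3) = floor((27 - 5)/14) = 1.
That gives (1*31 + 11)/(1*14 + 5) = 42/19.
Compare the errors: |x - 31/14| = |104*14 - 31*47|/(47*14) = 1/658, and |x - 42/19| = |104*19 - 42*47|/(47*19) = 2/893.
Cross-multiplying, 1*893 = 893 < 1316 = 2*658, so 1/658 is smaller: the convergent 31/14 is closer to x than 42/19.

31/14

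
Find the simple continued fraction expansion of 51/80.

[0; 1, 1, 1, 3, 7]

Run the Euclidean algorithm on 51 and 80; the successive quotients are the partial quotients a_0, a_1, ... (each step inverts the fractional part left over by the previous one):
  51 = 0*80 + 51, so a_0 = 0.
  80 = 1*51 + 29, so a_1 = 1.
  51 = 1*29 + 22, so a_2 = 1.
  29 = 1*22 + 7, so a_3 = 1.
  22 = 3*7 + 1, so a_4 = 3.
  7 = 7*1 + 0, so a_5 = 7.
The remainder reaches 0 after 6 divisions, so the expansion has 6 partial quotients, read off in order.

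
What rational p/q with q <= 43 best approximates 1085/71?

596/39

Expand x = 1085/71 as a continued fraction with the Euclidean algorithm:
  1085 = 15*71 + 20, so a_0 = 15.
  71 = 3*20 + 11, so a_1 = 3.
  20 = 1*11 + 9, so a_2 = 1.
  11 = 1*9 + 2, so a_3 = 1.
  9 = 4*2 + 1, so a_4 = 4.
  2 = 2*1 + 0, so a_5 = 2.
so x = [15; 3, 1, 1, 4, 2].
Convergents (p_i = a_i*p_{i-1} + p_{i-2}, q_i = a_i*q_{i-1} + q_{i-2} with p_{-2}=0, p_{-1}=1, q_{-2}=1, q_{-1}=0), until the denominator exceeds 43:
  i=0: a_0=15, p_0 = 15*1 + 0 = 15, q_0 = 15*0 + 1 = 1.
  i=1: a_1=3, p_1 = 3*15 + 1 = 46, q_1 = 3*1 + 0 = 3.
  i=2: a_2=1, p_2 = 1*46 + 15 = 61, q_2 = 1*3 + 1 = 4.
  i=3: a_3=1, p_3 = 1*61 + 46 = 107, q_3 = 1*4 + 3 = 7.
  i=4: a_4=4, p_4 = 4*107 + 61 = 489, q_4 = 4*7 + 4 = 32.
  i=5: a_5=2, p_5 = 2*489 + 107 = 1085, q_5 = 2*32 + 7 = 71.
q_5 = 71 > 43, so the last convergent with denominator <= 43 is p_4/q_4 = 489/32.
The closest fraction with denominator <= 43 is either p_4/q_4 or the intermediate fraction (k*p_4 + p_3)/(k*q_4 + q_3) with the largest k >= 1 whose denominator stays <= 43; these approach x as k grows, and every other convergent or intermediate fraction in range is farther away.
Largest k: floor((43 - q_3)/q_4) = floor((43 - 7)/32) = 1.
That gives (1*489 + 107)/(1*32 + 7) = 596/39.
Compare the errors: |x - 489/32| = |1085*32 - 489*71|/(71*32) = 1/2272, and |x - 596/39| = |1085*39 - 596*71|/(71*39) = 1/2769.
Cross-multiplying, 1*2272 = 2272 < 2769 = 1*2769, so 1/2769 is smaller: the intermediate fraction 596/39 is closer to x than 489/32.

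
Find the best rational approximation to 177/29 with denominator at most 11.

61/10

Expand x = 177/29 as a continued fraction with the Euclidean algorithm:
  177 = 6*29 + 3, so a_0 = 6.
  29 = 9*3 + 2, so a_1 = 9.
  3 = 1*2 + 1, so a_2 = 1.
  2 = 2*1 + 0, so a_3 = 2.
so x = [6; 9, 1, 2].
Convergents (p_i = a_i*p_{i-1} + p_{i-2}, q_i = a_i*q_{i-1} + q_{i-2} with p_{-2}=0, p_{-1}=1, q_{-2}=1, q_{-1}=0), until the denominator exceeds 11:
  i=0: a_0=6, p_0 = 6*1 + 0 = 6, q_0 = 6*0 + 1 = 1.
  i=1: a_1=9, p_1 = 9*6 + 1 = 55, q_1 = 9*1 + 0 = 9.
  i=2: a_2=1, p_2 = 1*55 + 6 = 61, q_2 = 1*9 + 1 = 10.
  i=3: a_3=2, p_3 = 2*61 + 55 = 177, q_3 = 2*10 + 9 = 29.
q_3 = 29 > 11, so the last convergent with denominator <= 11 is p_2/q_2 = 61/10.
The closest fraction with denominator <= 11 is either p_2/q_2 or the intermediate fraction (k*p_2 + p_1)/(k*q_2 + q_1) with the largest k >= 1 whose denominator stays <= 11; these approach x as k grows, and every other convergent or intermediate fraction in range is farther away.
Largest k: floor((11 - q_1)/q_2) = floor((11 - 9)/10) = 0.
Since k = 0, no intermediate fraction beyond p_2/q_2 has denominator <= 11, so the convergent 61/10 is the closest (its error is |177*10 - 61*29|/(29*10) = 1/290).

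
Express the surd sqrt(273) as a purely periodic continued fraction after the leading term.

[16; (1, 1, 10, 1, 1, 32)]

Write x_i = (sqrt(273) + m_i)/d_i with (m_0, d_0) = (0, 1). a_0 = floor(sqrt(273)) = 16, since 16^2 = 256 <= 273 < 289 = 17^2.
Iterate m_{i+1} = d_i*a_i - m_i, d_{i+1} = (273 - m_{i+1}^2)/d_i, a_{i+1} = floor((a_0 + m_{i+1})/d_{i+1}):
  m_1 = 1*16 - 0 = 16, d_1 = (273 - 16^2)/1 = 17/1 = 17, a_1 = floor((16 + 16)/17) = 1.
  m_2 = 17*1 - 16 = 1, d_2 = (273 - 1^2)/17 = 272/17 = 16, a_2 = floor((16 + 1)/16) = 1.
  m_3 = 16*1 - 1 = 15, d_3 = (273 - 15^2)/16 = 48/16 = 3, a_3 = floor((16 + 15)/3) = 10.
  m_4 = 3*10 - 15 = 15, d_4 = (273 - 15^2)/3 = 48/3 = 16, a_4 = floor((16 + 15)/16) = 1.
  m_5 = 16*1 - 15 = 1, d_5 = (273 - 1^2)/16 = 272/16 = 17, a_5 = floor((16 + 1)/17) = 1.
  m_6 = 17*1 - 1 = 16, d_6 = (273 - 16^2)/17 = 17/17 = 1, a_6 = floor((16 + 16)/1) = 32.
  m_7 = 1*32 - 16 = 16, d_7 = (273 - 16^2)/1 = 17/1 = 17: (m_7, d_7) = (m_1, d_1) = (16, 17), so from here the quotients repeat a_1, ..., a_6; the period length is 6.
Hence the expansion of sqrt(273) is a_0 = 16 followed by the repeating block 1, 1, 10, 1, 1, 32 (period 6).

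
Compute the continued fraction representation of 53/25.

Run the Euclidean algorithm on 53 and 25; the successive quotients are the partial quotients a_0, a_1, ... (each step inverts the fractional part left over by the previous one):
  53 = 2*25 + 3, so a_0 = 2.
  25 = 8*3 + 1, so a_1 = 8.
  3 = 3*1 + 0, so a_2 = 3.
The remainder reaches 0 after 3 divisions, so the expansion has 3 partial quotients, read off in order.

[2; 8, 3]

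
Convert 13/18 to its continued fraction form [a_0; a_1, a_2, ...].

Run the Euclidean algorithm on 13 and 18; the successive quotients are the partial quotients a_0, a_1, ... (each step inverts the fractional part left over by the previous one):
  13 = 0*18 + 13, so a_0 = 0.
  18 = 1*13 + 5, so a_1 = 1.
  13 = 2*5 + 3, so a_2 = 2.
  5 = 1*3 + 2, so a_3 = 1.
  3 = 1*2 + 1, so a_4 = 1.
  2 = 2*1 + 0, so a_5 = 2.
The remainder reaches 0 after 6 divisions, so the expansion has 6 partial quotients, read off in order.

[0; 1, 2, 1, 1, 2]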